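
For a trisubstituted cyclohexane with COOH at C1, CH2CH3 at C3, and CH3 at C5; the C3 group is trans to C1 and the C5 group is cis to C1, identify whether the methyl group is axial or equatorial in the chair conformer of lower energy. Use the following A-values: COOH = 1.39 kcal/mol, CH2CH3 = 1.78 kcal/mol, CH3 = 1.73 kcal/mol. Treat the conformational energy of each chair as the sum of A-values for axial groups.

equatorial

Chair I (carboxyl axial, ethyl equatorial, methyl axial): E = 3.12 kcal/mol.
Chair II (carboxyl equatorial, ethyl axial, methyl equatorial): E = 1.78 kcal/mol.
Chair II is the more stable (lower-energy) conformer, and in that chair the methyl group is equatorial.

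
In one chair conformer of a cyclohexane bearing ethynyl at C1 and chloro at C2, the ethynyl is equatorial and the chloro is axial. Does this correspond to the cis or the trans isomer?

C1 and C2 have opposite parity, so their axial bonds point in opposite directions.
With opposite-parity carbons, two substituents on the same face are one axial and one equatorial; opposite faces give both axial or both equatorial.
Here the groups are equatorial/axial → same face → cis.

cis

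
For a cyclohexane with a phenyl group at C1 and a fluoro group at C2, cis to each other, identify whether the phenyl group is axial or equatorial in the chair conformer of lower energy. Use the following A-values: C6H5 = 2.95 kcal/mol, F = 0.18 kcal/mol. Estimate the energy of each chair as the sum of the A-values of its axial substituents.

equatorial

C1 and C2 have opposite parity, so for the cis isomer the two substituents are one axial and one equatorial in each chair.
Chair I (phenyl axial, fluoro equatorial): E = 2.95 kcal/mol.
Chair II (phenyl equatorial, fluoro axial): E = 0.18 kcal/mol.
Chair II is the more stable (lower-energy) conformer, and in that chair the phenyl group is equatorial.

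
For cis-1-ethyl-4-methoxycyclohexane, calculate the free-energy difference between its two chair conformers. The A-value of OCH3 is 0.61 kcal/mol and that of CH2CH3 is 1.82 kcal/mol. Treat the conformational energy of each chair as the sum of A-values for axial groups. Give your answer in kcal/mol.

1.21 kcal/mol

C1 and C4 have opposite parity, so for the cis isomer the two substituents are one axial and one equatorial in each chair.
Chair I (methoxy axial, ethyl equatorial): E = 0.61 kcal/mol.
Chair II (methoxy equatorial, ethyl axial): E = 1.82 kcal/mol.
ΔE = 1.82 − 0.61 = 1.21 kcal/mol; chair I is more stable.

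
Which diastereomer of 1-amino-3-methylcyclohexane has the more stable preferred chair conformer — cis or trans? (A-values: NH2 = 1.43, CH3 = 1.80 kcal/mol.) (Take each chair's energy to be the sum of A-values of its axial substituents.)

cis

At 1,3 positions (parity same): cis → (e,e or a,a); trans → (a,e or e,a).
Best chair for cis: E = 0.00 kcal/mol; best chair for trans: E = 1.43 kcal/mol.
The cis isomer is lower by 1.43 kcal/mol.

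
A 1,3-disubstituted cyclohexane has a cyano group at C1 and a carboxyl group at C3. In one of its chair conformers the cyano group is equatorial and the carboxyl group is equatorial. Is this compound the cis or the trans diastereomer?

C1 and C3 have the same parity, so their axial bonds point in the same direction.
With same-parity carbons, two substituents on the same face are both axial or both equatorial; opposite faces give one of each.
Here the groups are equatorial/equatorial → same face → cis.

cis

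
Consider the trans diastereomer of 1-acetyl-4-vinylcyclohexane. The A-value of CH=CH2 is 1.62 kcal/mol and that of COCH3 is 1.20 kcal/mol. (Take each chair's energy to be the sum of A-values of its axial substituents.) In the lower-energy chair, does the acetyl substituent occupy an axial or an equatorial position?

equatorial

C1 and C4 have opposite parity, so for the trans isomer the two substituents are e,e in one chair and a,a in the other.
Chair I (vinyl axial, acetyl axial): E = 2.82 kcal/mol.
Chair II (vinyl equatorial, acetyl equatorial): E = 0.00 kcal/mol.
Chair II is the more stable (lower-energy) conformer, and in that chair the acetyl group is equatorial.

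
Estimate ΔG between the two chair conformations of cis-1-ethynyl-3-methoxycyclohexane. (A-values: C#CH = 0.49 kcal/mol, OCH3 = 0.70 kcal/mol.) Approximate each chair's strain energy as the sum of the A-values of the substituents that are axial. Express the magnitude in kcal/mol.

C1 and C3 have the same parity, so for the cis isomer the two substituents are e,e in one chair and a,a in the other.
Chair I (ethynyl axial, methoxy axial): E = 1.19 kcal/mol.
Chair II (ethynyl equatorial, methoxy equatorial): E = 0.00 kcal/mol.
ΔE = 1.19 − 0.00 = 1.19 kcal/mol; chair II is more stable.

1.19 kcal/mol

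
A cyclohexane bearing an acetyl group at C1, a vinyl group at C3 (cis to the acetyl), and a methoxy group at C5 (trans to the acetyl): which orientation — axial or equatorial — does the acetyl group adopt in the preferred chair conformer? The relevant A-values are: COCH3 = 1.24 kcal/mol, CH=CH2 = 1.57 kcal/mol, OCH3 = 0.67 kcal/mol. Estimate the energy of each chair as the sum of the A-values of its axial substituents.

Chair I (acetyl axial, vinyl axial, methoxy equatorial): E = 2.81 kcal/mol.
Chair II (acetyl equatorial, vinyl equatorial, methoxy axial): E = 0.67 kcal/mol.
Chair II is the more stable (lower-energy) conformer, and in that chair the acetyl group is equatorial.

equatorial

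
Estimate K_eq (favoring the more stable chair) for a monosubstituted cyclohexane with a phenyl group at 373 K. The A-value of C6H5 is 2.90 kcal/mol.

K ≈ 50.0

One chair has the phenyl group axial (E = 2.90 kcal/mol) and the other has it equatorial (E = 0).
ΔG = 2.90 kcal/mol between the two chairs.
K = exp(ΔG/RT) with R = 1.987×10⁻³ kcal mol⁻¹ K⁻¹ and T = 373 K gives K ≈ 50.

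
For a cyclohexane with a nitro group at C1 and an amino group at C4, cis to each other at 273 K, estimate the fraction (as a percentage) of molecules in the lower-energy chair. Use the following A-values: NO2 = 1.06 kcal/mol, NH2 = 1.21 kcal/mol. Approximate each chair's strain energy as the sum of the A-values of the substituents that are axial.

C1 and C4 have opposite parity, so for the cis isomer the two substituents are one axial and one equatorial in each chair.
Chair I (nitro axial, amino equatorial): E = 1.06 kcal/mol; chair II (nitro equatorial, amino axial): E = 1.21 kcal/mol.
ΔG = 0.15 kcal/mol between the two chairs.
K = exp(ΔG/RT) with R = 1.987×10⁻³ kcal mol⁻¹ K⁻¹ and T = 273 K gives K ≈ 1.32.
Fraction in the lower-energy chair = K/(K+1) = 56.9%.

56.9%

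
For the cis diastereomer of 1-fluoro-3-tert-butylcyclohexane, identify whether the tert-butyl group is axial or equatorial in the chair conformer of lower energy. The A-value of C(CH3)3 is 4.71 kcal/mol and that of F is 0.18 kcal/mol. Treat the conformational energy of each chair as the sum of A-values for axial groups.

C1 and C3 have the same parity, so for the cis isomer the two substituents are e,e in one chair and a,a in the other.
Chair I (tert-butyl axial, fluoro axial): E = 4.89 kcal/mol.
Chair II (tert-butyl equatorial, fluoro equatorial): E = 0.00 kcal/mol.
Chair II is the more stable (lower-energy) conformer, and in that chair the tert-butyl group is equatorial.

equatorial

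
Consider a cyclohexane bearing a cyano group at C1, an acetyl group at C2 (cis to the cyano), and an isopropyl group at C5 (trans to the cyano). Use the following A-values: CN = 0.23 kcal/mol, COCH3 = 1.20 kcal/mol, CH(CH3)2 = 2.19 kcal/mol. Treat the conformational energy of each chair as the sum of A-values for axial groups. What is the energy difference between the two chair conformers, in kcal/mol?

Chair I (cyano axial, acetyl equatorial, isopropyl equatorial): E = 0.23 kcal/mol.
Chair II (cyano equatorial, acetyl axial, isopropyl axial): E = 3.39 kcal/mol.
ΔE = 3.39 − 0.23 = 3.16 kcal/mol; chair I is more stable.

3.16 kcal/mol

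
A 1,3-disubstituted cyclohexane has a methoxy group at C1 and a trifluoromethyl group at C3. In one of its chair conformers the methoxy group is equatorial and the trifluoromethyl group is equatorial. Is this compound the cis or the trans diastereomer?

C1 and C3 have the same parity, so their axial bonds point in the same direction.
With same-parity carbons, two substituents on the same face are both axial or both equatorial; opposite faces give one of each.
Here the groups are equatorial/equatorial → same face → cis.

cis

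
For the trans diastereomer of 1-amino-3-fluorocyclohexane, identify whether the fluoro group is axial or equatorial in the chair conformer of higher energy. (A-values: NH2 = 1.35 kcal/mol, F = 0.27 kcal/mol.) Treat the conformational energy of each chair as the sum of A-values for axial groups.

C1 and C3 have the same parity, so for the trans isomer the two substituents are one axial and one equatorial in each chair.
Chair I (amino axial, fluoro equatorial): E = 1.35 kcal/mol.
Chair II (amino equatorial, fluoro axial): E = 0.27 kcal/mol.
Chair I is the less stable (higher-energy) conformer, and in that chair the fluoro group is equatorial.

equatorial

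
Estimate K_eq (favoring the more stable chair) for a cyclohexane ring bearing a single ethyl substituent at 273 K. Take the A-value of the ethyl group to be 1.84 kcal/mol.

K ≈ 29.7

One chair has the ethyl group axial (E = 1.84 kcal/mol) and the other has it equatorial (E = 0).
ΔG = 1.84 kcal/mol between the two chairs.
K = exp(ΔG/RT) with R = 1.987×10⁻³ kcal mol⁻¹ K⁻¹ and T = 273 K gives K ≈ 29.7.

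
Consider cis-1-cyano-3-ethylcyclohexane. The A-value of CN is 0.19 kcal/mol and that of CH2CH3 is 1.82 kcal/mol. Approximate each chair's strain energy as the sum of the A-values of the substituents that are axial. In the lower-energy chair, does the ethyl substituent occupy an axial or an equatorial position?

C1 and C3 have the same parity, so for the cis isomer the two substituents are e,e in one chair and a,a in the other.
Chair I (cyano axial, ethyl axial): E = 2.01 kcal/mol.
Chair II (cyano equatorial, ethyl equatorial): E = 0.00 kcal/mol.
Chair II is the more stable (lower-energy) conformer, and in that chair the ethyl group is equatorial.

equatorial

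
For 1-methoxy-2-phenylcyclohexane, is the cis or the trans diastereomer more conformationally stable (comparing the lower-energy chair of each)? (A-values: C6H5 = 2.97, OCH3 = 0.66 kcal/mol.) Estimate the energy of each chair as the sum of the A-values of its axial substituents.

At 1,2 positions (parity opposite): cis → (a,e or e,a); trans → (e,e or a,a).
Best chair for cis: E = 0.66 kcal/mol; best chair for trans: E = 0.00 kcal/mol.
The trans isomer is lower by 0.66 kcal/mol.

trans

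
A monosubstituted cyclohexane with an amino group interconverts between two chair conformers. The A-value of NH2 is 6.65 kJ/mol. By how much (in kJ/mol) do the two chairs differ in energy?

6.65 kJ/mol

A monosubstituted cyclohexane has one chair with the amino group axial (E = A = 6.65 kJ/mol) and one with it equatorial (E = 0).
ΔE = 6.65 − 0 = 6.65 kJ/mol.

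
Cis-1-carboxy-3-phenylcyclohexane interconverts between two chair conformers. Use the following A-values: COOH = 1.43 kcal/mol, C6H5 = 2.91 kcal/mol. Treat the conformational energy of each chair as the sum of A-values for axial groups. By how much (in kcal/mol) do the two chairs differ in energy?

C1 and C3 have the same parity, so for the cis isomer the two substituents are e,e in one chair and a,a in the other.
Chair I (carboxyl axial, phenyl axial): E = 4.34 kcal/mol.
Chair II (carboxyl equatorial, phenyl equatorial): E = 0.00 kcal/mol.
ΔE = 4.34 − 0.00 = 4.34 kcal/mol; chair II is more stable.

4.34 kcal/mol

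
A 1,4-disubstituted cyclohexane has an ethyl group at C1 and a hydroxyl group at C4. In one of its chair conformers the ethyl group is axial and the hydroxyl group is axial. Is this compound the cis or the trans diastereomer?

trans

C1 and C4 have opposite parity, so their axial bonds point in opposite directions.
With opposite-parity carbons, two substituents on the same face are one axial and one equatorial; opposite faces give both axial or both equatorial.
Here the groups are axial/axial → opposite face → trans.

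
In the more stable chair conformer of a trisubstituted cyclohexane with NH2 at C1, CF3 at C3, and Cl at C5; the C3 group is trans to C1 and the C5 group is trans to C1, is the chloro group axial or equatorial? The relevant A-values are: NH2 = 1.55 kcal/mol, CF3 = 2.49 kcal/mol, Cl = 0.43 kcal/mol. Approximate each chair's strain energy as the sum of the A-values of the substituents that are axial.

Chair I (amino axial, trifluoromethyl equatorial, chloro equatorial): E = 1.55 kcal/mol.
Chair II (amino equatorial, trifluoromethyl axial, chloro axial): E = 2.92 kcal/mol.
Chair I is the more stable (lower-energy) conformer, and in that chair the chloro group is equatorial.

equatorial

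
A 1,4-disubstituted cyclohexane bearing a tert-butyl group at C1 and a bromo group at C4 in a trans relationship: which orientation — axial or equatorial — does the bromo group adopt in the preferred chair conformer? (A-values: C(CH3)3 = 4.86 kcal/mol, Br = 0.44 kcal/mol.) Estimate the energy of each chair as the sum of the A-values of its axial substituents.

C1 and C4 have opposite parity, so for the trans isomer the two substituents are e,e in one chair and a,a in the other.
Chair I (tert-butyl axial, bromo axial): E = 5.30 kcal/mol.
Chair II (tert-butyl equatorial, bromo equatorial): E = 0.00 kcal/mol.
Chair II is the more stable (lower-energy) conformer, and in that chair the bromo group is equatorial.

equatorial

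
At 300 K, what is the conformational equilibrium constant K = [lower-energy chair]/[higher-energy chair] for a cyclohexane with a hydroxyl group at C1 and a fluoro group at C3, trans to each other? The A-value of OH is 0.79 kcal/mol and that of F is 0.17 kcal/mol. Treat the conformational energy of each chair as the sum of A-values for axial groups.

C1 and C3 have the same parity, so for the trans isomer the two substituents are one axial and one equatorial in each chair.
Chair I (hydroxyl axial, fluoro equatorial): E = 0.79 kcal/mol; chair II (hydroxyl equatorial, fluoro axial): E = 0.17 kcal/mol.
ΔG = 0.62 kcal/mol between the two chairs.
K = exp(ΔG/RT) with R = 1.987×10⁻³ kcal mol⁻¹ K⁻¹ and T = 300 K gives K ≈ 2.83.

K ≈ 2.83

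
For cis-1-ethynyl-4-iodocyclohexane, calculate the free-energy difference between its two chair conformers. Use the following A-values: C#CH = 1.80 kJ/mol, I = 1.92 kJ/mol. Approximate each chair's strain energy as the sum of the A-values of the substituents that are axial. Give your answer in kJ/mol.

C1 and C4 have opposite parity, so for the cis isomer the two substituents are one axial and one equatorial in each chair.
Chair I (ethynyl axial, iodo equatorial): E = 1.80 kJ/mol.
Chair II (ethynyl equatorial, iodo axial): E = 1.92 kJ/mol.
ΔE = 1.92 − 1.80 = 0.12 kJ/mol; chair I is more stable.

0.12 kJ/mol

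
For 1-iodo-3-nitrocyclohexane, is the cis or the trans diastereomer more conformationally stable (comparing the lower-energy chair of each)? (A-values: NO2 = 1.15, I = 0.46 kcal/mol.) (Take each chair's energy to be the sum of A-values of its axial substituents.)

At 1,3 positions (parity same): cis → (e,e or a,a); trans → (a,e or e,a).
Best chair for cis: E = 0.00 kcal/mol; best chair for trans: E = 0.46 kcal/mol.
The cis isomer is lower by 0.46 kcal/mol.

cis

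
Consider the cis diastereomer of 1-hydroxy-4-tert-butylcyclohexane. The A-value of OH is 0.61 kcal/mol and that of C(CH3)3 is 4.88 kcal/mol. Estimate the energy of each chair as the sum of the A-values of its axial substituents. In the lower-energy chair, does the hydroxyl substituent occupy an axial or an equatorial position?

axial

C1 and C4 have opposite parity, so for the cis isomer the two substituents are one axial and one equatorial in each chair.
Chair I (hydroxyl axial, tert-butyl equatorial): E = 0.61 kcal/mol.
Chair II (hydroxyl equatorial, tert-butyl axial): E = 4.88 kcal/mol.
Chair I is the more stable (lower-energy) conformer, and in that chair the hydroxyl group is axial.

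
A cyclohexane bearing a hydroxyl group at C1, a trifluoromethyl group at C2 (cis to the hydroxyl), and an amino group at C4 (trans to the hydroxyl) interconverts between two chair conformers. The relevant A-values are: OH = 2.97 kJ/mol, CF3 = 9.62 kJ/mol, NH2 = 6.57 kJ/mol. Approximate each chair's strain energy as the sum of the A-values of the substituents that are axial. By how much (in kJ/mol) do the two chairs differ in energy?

Chair I (hydroxyl axial, trifluoromethyl equatorial, amino axial): E = 9.54 kJ/mol.
Chair II (hydroxyl equatorial, trifluoromethyl axial, amino equatorial): E = 9.62 kJ/mol.
ΔE = 9.62 − 9.54 = 0.08 kJ/mol; chair I is more stable.

0.08 kJ/mol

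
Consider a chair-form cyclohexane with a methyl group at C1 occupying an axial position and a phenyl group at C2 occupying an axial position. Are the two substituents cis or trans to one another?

trans

C1 and C2 have opposite parity, so their axial bonds point in opposite directions.
With opposite-parity carbons, two substituents on the same face are one axial and one equatorial; opposite faces give both axial or both equatorial.
Here the groups are axial/axial → opposite face → trans.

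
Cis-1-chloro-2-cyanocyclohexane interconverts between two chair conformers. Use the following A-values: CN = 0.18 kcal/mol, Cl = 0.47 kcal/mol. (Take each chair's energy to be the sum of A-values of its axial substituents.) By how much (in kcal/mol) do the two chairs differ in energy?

C1 and C2 have opposite parity, so for the cis isomer the two substituents are one axial and one equatorial in each chair.
Chair I (cyano axial, chloro equatorial): E = 0.18 kcal/mol.
Chair II (cyano equatorial, chloro axial): E = 0.47 kcal/mol.
ΔE = 0.47 − 0.18 = 0.29 kcal/mol; chair I is more stable.

0.29 kcal/mol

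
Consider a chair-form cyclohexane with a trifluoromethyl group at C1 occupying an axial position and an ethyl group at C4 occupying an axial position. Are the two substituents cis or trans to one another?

C1 and C4 have opposite parity, so their axial bonds point in opposite directions.
With opposite-parity carbons, two substituents on the same face are one axial and one equatorial; opposite faces give both axial or both equatorial.
Here the groups are axial/axial → opposite face → trans.

trans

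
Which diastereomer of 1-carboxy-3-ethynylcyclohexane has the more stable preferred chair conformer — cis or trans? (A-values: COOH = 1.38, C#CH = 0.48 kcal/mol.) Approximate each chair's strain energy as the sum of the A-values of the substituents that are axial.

cis

At 1,3 positions (parity same): cis → (e,e or a,a); trans → (a,e or e,a).
Best chair for cis: E = 0.00 kcal/mol; best chair for trans: E = 0.48 kcal/mol.
The cis isomer is lower by 0.48 kcal/mol.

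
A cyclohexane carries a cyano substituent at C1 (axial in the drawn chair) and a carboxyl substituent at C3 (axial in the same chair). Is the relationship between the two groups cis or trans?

C1 and C3 have the same parity, so their axial bonds point in the same direction.
With same-parity carbons, two substituents on the same face are both axial or both equatorial; opposite faces give one of each.
Here the groups are axial/axial → same face → cis.

cis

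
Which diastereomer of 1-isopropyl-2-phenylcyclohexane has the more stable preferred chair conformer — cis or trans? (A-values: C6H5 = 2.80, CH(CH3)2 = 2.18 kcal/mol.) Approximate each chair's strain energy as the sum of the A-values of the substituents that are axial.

At 1,2 positions (parity opposite): cis → (a,e or e,a); trans → (e,e or a,a).
Best chair for cis: E = 2.18 kcal/mol; best chair for trans: E = 0.00 kcal/mol.
The trans isomer is lower by 2.18 kcal/mol.

trans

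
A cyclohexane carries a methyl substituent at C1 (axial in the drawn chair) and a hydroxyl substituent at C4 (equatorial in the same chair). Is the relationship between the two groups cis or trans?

C1 and C4 have opposite parity, so their axial bonds point in opposite directions.
With opposite-parity carbons, two substituents on the same face are one axial and one equatorial; opposite faces give both axial or both equatorial.
Here the groups are axial/equatorial → same face → cis.

cis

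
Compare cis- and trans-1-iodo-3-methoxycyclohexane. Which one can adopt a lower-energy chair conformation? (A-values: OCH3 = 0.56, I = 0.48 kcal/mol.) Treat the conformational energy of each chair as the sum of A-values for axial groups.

At 1,3 positions (parity same): cis → (e,e or a,a); trans → (a,e or e,a).
Best chair for cis: E = 0.00 kcal/mol; best chair for trans: E = 0.48 kcal/mol.
The cis isomer is lower by 0.48 kcal/mol.

cis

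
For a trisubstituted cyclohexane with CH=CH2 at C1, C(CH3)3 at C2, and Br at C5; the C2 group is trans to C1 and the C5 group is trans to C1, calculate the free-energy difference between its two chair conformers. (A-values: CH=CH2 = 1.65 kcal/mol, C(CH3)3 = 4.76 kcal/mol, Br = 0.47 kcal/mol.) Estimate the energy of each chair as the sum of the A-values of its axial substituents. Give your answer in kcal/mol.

Chair I (vinyl axial, tert-butyl axial, bromo equatorial): E = 6.41 kcal/mol.
Chair II (vinyl equatorial, tert-butyl equatorial, bromo axial): E = 0.47 kcal/mol.
ΔE = 6.41 − 0.47 = 5.94 kcal/mol; chair II is more stable.

5.94 kcal/mol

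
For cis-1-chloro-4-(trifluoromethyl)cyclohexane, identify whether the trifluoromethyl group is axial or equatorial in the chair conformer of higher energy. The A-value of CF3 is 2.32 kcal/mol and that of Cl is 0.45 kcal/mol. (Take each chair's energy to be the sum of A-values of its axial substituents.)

axial

C1 and C4 have opposite parity, so for the cis isomer the two substituents are one axial and one equatorial in each chair.
Chair I (trifluoromethyl axial, chloro equatorial): E = 2.32 kcal/mol.
Chair II (trifluoromethyl equatorial, chloro axial): E = 0.45 kcal/mol.
Chair I is the less stable (higher-energy) conformer, and in that chair the trifluoromethyl group is axial.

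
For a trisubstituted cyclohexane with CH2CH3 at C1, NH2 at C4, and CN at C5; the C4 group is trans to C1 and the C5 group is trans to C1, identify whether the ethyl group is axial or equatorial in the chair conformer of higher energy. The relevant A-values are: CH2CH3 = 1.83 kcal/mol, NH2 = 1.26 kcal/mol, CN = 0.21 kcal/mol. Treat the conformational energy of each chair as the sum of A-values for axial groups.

Chair I (ethyl axial, amino axial, cyano equatorial): E = 3.09 kcal/mol.
Chair II (ethyl equatorial, amino equatorial, cyano axial): E = 0.21 kcal/mol.
Chair I is the less stable (higher-energy) conformer, and in that chair the ethyl group is axial.

axial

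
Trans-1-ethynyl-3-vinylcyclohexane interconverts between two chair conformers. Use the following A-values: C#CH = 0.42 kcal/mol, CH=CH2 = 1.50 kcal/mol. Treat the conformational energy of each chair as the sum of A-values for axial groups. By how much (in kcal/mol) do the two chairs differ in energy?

C1 and C3 have the same parity, so for the trans isomer the two substituents are one axial and one equatorial in each chair.
Chair I (ethynyl axial, vinyl equatorial): E = 0.42 kcal/mol.
Chair II (ethynyl equatorial, vinyl axial): E = 1.50 kcal/mol.
ΔE = 1.50 − 0.42 = 1.08 kcal/mol; chair I is more stable.

1.08 kcal/mol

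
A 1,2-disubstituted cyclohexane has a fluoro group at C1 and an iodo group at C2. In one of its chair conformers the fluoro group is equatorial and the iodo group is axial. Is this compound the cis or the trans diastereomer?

cis

C1 and C2 have opposite parity, so their axial bonds point in opposite directions.
With opposite-parity carbons, two substituents on the same face are one axial and one equatorial; opposite faces give both axial or both equatorial.
Here the groups are equatorial/axial → same face → cis.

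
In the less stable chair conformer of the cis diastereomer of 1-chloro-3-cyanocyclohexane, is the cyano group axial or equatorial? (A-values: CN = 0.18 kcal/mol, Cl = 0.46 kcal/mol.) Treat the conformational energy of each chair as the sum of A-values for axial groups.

axial

C1 and C3 have the same parity, so for the cis isomer the two substituents are e,e in one chair and a,a in the other.
Chair I (cyano axial, chloro axial): E = 0.64 kcal/mol.
Chair II (cyano equatorial, chloro equatorial): E = 0.00 kcal/mol.
Chair I is the less stable (higher-energy) conformer, and in that chair the cyano group is axial.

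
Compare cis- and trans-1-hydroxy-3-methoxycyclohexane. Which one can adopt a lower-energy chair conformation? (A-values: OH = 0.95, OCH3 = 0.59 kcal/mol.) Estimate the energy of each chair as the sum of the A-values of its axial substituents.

At 1,3 positions (parity same): cis → (e,e or a,a); trans → (a,e or e,a).
Best chair for cis: E = 0.00 kcal/mol; best chair for trans: E = 0.59 kcal/mol.
The cis isomer is lower by 0.59 kcal/mol.

cis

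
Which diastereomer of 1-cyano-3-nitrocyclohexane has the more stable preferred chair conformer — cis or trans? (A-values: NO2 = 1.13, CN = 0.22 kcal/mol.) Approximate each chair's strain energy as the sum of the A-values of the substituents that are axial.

cis

At 1,3 positions (parity same): cis → (e,e or a,a); trans → (a,e or e,a).
Best chair for cis: E = 0.00 kcal/mol; best chair for trans: E = 0.22 kcal/mol.
The cis isomer is lower by 0.22 kcal/mol.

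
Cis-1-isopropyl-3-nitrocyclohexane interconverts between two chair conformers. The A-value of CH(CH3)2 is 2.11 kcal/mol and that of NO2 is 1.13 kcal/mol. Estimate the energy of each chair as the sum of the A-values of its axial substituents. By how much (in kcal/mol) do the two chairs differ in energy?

C1 and C3 have the same parity, so for the cis isomer the two substituents are e,e in one chair and a,a in the other.
Chair I (isopropyl axial, nitro axial): E = 3.24 kcal/mol.
Chair II (isopropyl equatorial, nitro equatorial): E = 0.00 kcal/mol.
ΔE = 3.24 − 0.00 = 3.24 kcal/mol; chair II is more stable.

3.24 kcal/mol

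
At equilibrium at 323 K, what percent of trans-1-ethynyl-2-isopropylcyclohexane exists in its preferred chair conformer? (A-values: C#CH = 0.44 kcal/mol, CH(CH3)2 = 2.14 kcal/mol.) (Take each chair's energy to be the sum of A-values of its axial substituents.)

98.2%

C1 and C2 have opposite parity, so for the trans isomer the two substituents are e,e in one chair and a,a in the other.
Chair I (ethynyl axial, isopropyl axial): E = 2.58 kcal/mol; chair II (ethynyl equatorial, isopropyl equatorial): E = 0.00 kcal/mol.
ΔG = 2.58 kcal/mol between the two chairs.
K = exp(ΔG/RT) with R = 1.987×10⁻³ kcal mol⁻¹ K⁻¹ and T = 323 K gives K ≈ 55.7.
Fraction in the lower-energy chair = K/(K+1) = 98.2%.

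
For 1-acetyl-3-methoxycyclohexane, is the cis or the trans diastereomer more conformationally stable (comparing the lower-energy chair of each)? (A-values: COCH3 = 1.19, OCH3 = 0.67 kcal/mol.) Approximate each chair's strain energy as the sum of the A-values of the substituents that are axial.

cis

At 1,3 positions (parity same): cis → (e,e or a,a); trans → (a,e or e,a).
Best chair for cis: E = 0.00 kcal/mol; best chair for trans: E = 0.67 kcal/mol.
The cis isomer is lower by 0.67 kcal/mol.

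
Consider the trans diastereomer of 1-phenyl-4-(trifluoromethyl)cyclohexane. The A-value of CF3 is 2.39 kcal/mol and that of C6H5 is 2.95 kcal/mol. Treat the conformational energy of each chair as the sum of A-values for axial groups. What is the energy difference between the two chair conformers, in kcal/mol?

5.34 kcal/mol

C1 and C4 have opposite parity, so for the trans isomer the two substituents are e,e in one chair and a,a in the other.
Chair I (trifluoromethyl axial, phenyl axial): E = 5.34 kcal/mol.
Chair II (trifluoromethyl equatorial, phenyl equatorial): E = 0.00 kcal/mol.
ΔE = 5.34 − 0.00 = 5.34 kcal/mol; chair II is more stable.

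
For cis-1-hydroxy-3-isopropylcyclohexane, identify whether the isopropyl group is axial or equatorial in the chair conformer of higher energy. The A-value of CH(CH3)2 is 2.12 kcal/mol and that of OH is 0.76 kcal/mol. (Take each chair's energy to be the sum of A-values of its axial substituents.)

C1 and C3 have the same parity, so for the cis isomer the two substituents are e,e in one chair and a,a in the other.
Chair I (isopropyl axial, hydroxyl axial): E = 2.88 kcal/mol.
Chair II (isopropyl equatorial, hydroxyl equatorial): E = 0.00 kcal/mol.
Chair I is the less stable (higher-energy) conformer, and in that chair the isopropyl group is axial.

axial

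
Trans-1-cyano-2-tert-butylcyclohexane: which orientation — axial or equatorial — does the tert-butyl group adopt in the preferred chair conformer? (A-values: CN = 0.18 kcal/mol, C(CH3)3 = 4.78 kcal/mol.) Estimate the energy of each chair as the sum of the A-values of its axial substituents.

C1 and C2 have opposite parity, so for the trans isomer the two substituents are e,e in one chair and a,a in the other.
Chair I (cyano axial, tert-butyl axial): E = 4.96 kcal/mol.
Chair II (cyano equatorial, tert-butyl equatorial): E = 0.00 kcal/mol.
Chair II is the more stable (lower-energy) conformer, and in that chair the tert-butyl group is equatorial.

equatorial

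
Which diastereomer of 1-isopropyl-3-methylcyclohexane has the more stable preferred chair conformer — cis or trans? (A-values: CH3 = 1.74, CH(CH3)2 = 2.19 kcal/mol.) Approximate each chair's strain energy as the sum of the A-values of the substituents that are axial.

At 1,3 positions (parity same): cis → (e,e or a,a); trans → (a,e or e,a).
Best chair for cis: E = 0.00 kcal/mol; best chair for trans: E = 1.74 kcal/mol.
The cis isomer is lower by 1.74 kcal/mol.

cis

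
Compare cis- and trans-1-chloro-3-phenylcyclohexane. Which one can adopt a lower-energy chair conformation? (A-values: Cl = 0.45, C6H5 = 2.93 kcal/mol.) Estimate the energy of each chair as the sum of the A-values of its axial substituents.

At 1,3 positions (parity same): cis → (e,e or a,a); trans → (a,e or e,a).
Best chair for cis: E = 0.00 kcal/mol; best chair for trans: E = 0.45 kcal/mol.
The cis isomer is lower by 0.45 kcal/mol.

cis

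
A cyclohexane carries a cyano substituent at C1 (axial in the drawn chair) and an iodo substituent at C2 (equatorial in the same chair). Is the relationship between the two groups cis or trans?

cis

C1 and C2 have opposite parity, so their axial bonds point in opposite directions.
With opposite-parity carbons, two substituents on the same face are one axial and one equatorial; opposite faces give both axial or both equatorial.
Here the groups are axial/equatorial → same face → cis.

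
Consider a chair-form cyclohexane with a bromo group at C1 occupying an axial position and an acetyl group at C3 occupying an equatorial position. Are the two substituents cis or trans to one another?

C1 and C3 have the same parity, so their axial bonds point in the same direction.
With same-parity carbons, two substituents on the same face are both axial or both equatorial; opposite faces give one of each.
Here the groups are axial/equatorial → opposite face → trans.

trans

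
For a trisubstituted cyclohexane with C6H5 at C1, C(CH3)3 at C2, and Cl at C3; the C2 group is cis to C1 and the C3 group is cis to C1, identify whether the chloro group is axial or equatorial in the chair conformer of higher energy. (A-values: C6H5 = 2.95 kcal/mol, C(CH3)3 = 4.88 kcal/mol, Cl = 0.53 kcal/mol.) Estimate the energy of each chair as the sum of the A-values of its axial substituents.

Chair I (phenyl axial, tert-butyl equatorial, chloro axial): E = 3.48 kcal/mol.
Chair II (phenyl equatorial, tert-butyl axial, chloro equatorial): E = 4.88 kcal/mol.
Chair II is the less stable (higher-energy) conformer, and in that chair the chloro group is equatorial.

equatorial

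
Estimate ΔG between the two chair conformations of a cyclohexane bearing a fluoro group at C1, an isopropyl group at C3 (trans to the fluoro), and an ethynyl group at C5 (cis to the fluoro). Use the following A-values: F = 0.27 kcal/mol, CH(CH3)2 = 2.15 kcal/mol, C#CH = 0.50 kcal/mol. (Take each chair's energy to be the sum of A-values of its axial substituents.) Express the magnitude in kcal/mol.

1.38 kcal/mol

Chair I (fluoro axial, isopropyl equatorial, ethynyl axial): E = 0.77 kcal/mol.
Chair II (fluoro equatorial, isopropyl axial, ethynyl equatorial): E = 2.15 kcal/mol.
ΔE = 2.15 − 0.77 = 1.38 kcal/mol; chair I is more stable.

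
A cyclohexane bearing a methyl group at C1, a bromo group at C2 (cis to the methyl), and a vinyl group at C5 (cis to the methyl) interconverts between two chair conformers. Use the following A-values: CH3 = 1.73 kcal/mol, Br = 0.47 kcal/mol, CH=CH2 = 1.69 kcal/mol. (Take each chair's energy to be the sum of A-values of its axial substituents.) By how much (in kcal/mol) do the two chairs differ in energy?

2.95 kcal/mol

Chair I (methyl axial, bromo equatorial, vinyl axial): E = 3.42 kcal/mol.
Chair II (methyl equatorial, bromo axial, vinyl equatorial): E = 0.47 kcal/mol.
ΔE = 3.42 − 0.47 = 2.95 kcal/mol; chair II is more stable.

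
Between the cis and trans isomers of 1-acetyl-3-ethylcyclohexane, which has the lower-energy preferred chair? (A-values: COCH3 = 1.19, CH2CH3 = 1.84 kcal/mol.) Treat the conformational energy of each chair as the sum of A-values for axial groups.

At 1,3 positions (parity same): cis → (e,e or a,a); trans → (a,e or e,a).
Best chair for cis: E = 0.00 kcal/mol; best chair for trans: E = 1.19 kcal/mol.
The cis isomer is lower by 1.19 kcal/mol.

cis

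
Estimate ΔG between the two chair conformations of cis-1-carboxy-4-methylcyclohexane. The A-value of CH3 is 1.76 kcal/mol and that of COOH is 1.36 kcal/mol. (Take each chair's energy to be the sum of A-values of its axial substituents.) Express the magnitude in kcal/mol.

0.40 kcal/mol

C1 and C4 have opposite parity, so for the cis isomer the two substituents are one axial and one equatorial in each chair.
Chair I (methyl axial, carboxyl equatorial): E = 1.76 kcal/mol.
Chair II (methyl equatorial, carboxyl axial): E = 1.36 kcal/mol.
ΔE = 1.76 − 1.36 = 0.40 kcal/mol; chair II is more stable.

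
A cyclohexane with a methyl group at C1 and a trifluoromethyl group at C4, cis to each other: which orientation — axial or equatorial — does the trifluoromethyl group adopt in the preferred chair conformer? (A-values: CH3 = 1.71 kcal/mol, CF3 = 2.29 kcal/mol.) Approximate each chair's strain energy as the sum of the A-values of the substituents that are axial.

equatorial

C1 and C4 have opposite parity, so for the cis isomer the two substituents are one axial and one equatorial in each chair.
Chair I (methyl axial, trifluoromethyl equatorial): E = 1.71 kcal/mol.
Chair II (methyl equatorial, trifluoromethyl axial): E = 2.29 kcal/mol.
Chair I is the more stable (lower-energy) conformer, and in that chair the trifluoromethyl group is equatorial.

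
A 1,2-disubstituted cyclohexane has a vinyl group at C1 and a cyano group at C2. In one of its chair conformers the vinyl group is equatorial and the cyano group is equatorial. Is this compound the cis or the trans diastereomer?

C1 and C2 have opposite parity, so their axial bonds point in opposite directions.
With opposite-parity carbons, two substituents on the same face are one axial and one equatorial; opposite faces give both axial or both equatorial.
Here the groups are equatorial/equatorial → opposite face → trans.

trans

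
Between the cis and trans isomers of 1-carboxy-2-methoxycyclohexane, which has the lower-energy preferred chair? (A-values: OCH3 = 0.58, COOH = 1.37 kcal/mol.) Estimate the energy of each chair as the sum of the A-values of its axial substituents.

trans

At 1,2 positions (parity opposite): cis → (a,e or e,a); trans → (e,e or a,a).
Best chair for cis: E = 0.58 kcal/mol; best chair for trans: E = 0.00 kcal/mol.
The trans isomer is lower by 0.58 kcal/mol.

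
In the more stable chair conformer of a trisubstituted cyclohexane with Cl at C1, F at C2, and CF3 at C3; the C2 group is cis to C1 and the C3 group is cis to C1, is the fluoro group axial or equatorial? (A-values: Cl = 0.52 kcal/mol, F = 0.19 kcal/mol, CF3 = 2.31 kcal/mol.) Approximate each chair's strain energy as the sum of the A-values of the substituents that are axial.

axial

Chair I (chloro axial, fluoro equatorial, trifluoromethyl axial): E = 2.83 kcal/mol.
Chair II (chloro equatorial, fluoro axial, trifluoromethyl equatorial): E = 0.19 kcal/mol.
Chair II is the more stable (lower-energy) conformer, and in that chair the fluoro group is axial.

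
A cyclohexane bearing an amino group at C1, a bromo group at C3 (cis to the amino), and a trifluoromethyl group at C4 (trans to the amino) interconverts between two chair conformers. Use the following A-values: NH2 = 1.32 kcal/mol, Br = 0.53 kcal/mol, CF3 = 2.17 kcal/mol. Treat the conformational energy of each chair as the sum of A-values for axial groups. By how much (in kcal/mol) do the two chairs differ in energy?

4.02 kcal/mol

Chair I (amino axial, bromo axial, trifluoromethyl axial): E = 4.02 kcal/mol.
Chair II (amino equatorial, bromo equatorial, trifluoromethyl equatorial): E = 0.00 kcal/mol.
ΔE = 4.02 − 0.00 = 4.02 kcal/mol; chair II is more stable.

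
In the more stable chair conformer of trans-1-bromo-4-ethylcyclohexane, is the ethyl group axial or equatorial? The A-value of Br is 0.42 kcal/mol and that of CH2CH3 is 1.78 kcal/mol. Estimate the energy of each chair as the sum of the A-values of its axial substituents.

C1 and C4 have opposite parity, so for the trans isomer the two substituents are e,e in one chair and a,a in the other.
Chair I (bromo axial, ethyl axial): E = 2.20 kcal/mol.
Chair II (bromo equatorial, ethyl equatorial): E = 0.00 kcal/mol.
Chair II is the more stable (lower-energy) conformer, and in that chair the ethyl group is equatorial.

equatorial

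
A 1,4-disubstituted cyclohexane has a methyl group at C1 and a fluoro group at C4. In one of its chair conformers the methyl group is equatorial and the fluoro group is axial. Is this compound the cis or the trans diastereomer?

cis

C1 and C4 have opposite parity, so their axial bonds point in opposite directions.
With opposite-parity carbons, two substituents on the same face are one axial and one equatorial; opposite faces give both axial or both equatorial.
Here the groups are equatorial/axial → same face → cis.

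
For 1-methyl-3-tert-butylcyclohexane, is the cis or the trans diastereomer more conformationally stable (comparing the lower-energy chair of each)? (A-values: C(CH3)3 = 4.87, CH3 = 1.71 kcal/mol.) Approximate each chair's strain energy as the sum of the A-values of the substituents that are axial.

cis

At 1,3 positions (parity same): cis → (e,e or a,a); trans → (a,e or e,a).
Best chair for cis: E = 0.00 kcal/mol; best chair for trans: E = 1.71 kcal/mol.
The cis isomer is lower by 1.71 kcal/mol.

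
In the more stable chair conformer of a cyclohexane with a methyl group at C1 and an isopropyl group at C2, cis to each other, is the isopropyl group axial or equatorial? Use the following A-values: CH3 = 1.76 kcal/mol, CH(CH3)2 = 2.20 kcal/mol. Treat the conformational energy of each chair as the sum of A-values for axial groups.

equatorial

C1 and C2 have opposite parity, so for the cis isomer the two substituents are one axial and one equatorial in each chair.
Chair I (methyl axial, isopropyl equatorial): E = 1.76 kcal/mol.
Chair II (methyl equatorial, isopropyl axial): E = 2.20 kcal/mol.
Chair I is the more stable (lower-energy) conformer, and in that chair the isopropyl group is equatorial.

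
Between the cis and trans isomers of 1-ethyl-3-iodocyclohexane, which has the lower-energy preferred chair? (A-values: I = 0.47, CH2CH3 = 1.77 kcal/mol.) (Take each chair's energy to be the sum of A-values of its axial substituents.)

cis

At 1,3 positions (parity same): cis → (e,e or a,a); trans → (a,e or e,a).
Best chair for cis: E = 0.00 kcal/mol; best chair for trans: E = 0.47 kcal/mol.
The cis isomer is lower by 0.47 kcal/mol.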